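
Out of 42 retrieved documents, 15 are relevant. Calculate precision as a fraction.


Precision = relevant_retrieved / total_retrieved
= 15 / 42
= 15 / (15 + 27)
= 5/14

5/14


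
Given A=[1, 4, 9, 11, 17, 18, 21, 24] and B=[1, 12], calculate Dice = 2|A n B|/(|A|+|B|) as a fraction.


A intersect B = [1]
|A intersect B| = 1
|A| = 8, |B| = 2
Dice = 2*1 / (8+2)
= 2 / 10 = 1/5

1/5


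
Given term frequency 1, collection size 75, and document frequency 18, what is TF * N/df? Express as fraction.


TF * (N/df)
= 1 * (75/18)
= 1 * 25/6
= 25/6

25/6


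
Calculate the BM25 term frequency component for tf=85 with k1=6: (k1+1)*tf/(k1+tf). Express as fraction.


BM25 TF component = (k1+1)*tf / (k1+tf)
k1 = 6, tf = 85
Numerator = (6+1)*85 = 595
Denominator = 6 + 85 = 91
= 595/91 = 85/13

85/13


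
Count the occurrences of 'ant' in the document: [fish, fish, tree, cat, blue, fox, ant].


Document has 7 words
Scanning for 'ant':
Found at positions: [6]
Count = 1

1


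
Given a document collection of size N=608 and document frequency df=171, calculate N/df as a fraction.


IDF ratio = N / df
= 608 / 171
= 32/9

32/9


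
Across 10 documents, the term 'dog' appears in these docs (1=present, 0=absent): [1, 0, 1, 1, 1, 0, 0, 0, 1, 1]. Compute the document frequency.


Checking each document for 'dog':
Doc 1: present
Doc 2: absent
Doc 3: present
Doc 4: present
Doc 5: present
Doc 6: absent
Doc 7: absent
Doc 8: absent
Doc 9: present
Doc 10: present
df = sum of presences = 1 + 0 + 1 + 1 + 1 + 0 + 0 + 0 + 1 + 1 = 6

6


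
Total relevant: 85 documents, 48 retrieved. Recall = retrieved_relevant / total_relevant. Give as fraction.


Recall = retrieved_relevant / total_relevant
= 48 / 85
= 48 / (48 + 37)
= 48/85

48/85


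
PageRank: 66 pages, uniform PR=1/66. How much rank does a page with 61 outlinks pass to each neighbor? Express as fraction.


Initial PR = 1/66 = 1/66
Outlinks = 61
Contribution per link = PR / outlinks
= 1/66 / 61
= 1/4026

1/4026


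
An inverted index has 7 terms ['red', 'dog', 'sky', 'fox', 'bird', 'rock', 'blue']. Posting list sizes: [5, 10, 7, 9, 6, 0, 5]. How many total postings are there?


Summing posting list sizes:
'red': 5 postings
'dog': 10 postings
'sky': 7 postings
'fox': 9 postings
'bird': 6 postings
'rock': 0 postings
'blue': 5 postings
Total = 5 + 10 + 7 + 9 + 6 + 0 + 5 = 42

42


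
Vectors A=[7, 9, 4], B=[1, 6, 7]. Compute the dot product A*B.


Dot product = sum of element-wise products
A[0]*B[0] = 7*1 = 7
A[1]*B[1] = 9*6 = 54
A[2]*B[2] = 4*7 = 28
Sum = 7 + 54 + 28 = 89

89


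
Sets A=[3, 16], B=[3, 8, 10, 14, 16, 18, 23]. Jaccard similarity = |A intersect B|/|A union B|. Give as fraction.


A intersect B = [3, 16]
|A intersect B| = 2
A union B = [3, 8, 10, 14, 16, 18, 23]
|A union B| = 7
Jaccard = 2/7 = 2/7

2/7


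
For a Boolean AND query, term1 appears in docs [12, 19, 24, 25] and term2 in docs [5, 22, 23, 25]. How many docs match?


Boolean AND: find intersection of posting lists
term1 docs: [12, 19, 24, 25]
term2 docs: [5, 22, 23, 25]
Intersection: [25]
|intersection| = 1

1


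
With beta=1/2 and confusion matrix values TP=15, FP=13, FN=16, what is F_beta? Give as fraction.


P = TP/(TP+FP) = 15/28 = 15/28
R = TP/(TP+FN) = 15/31 = 15/31
beta^2 = 1/2^2 = 1/4
(1 + beta^2) = 5/4
Numerator = (1+beta^2)*P*R = 1125/3472
Denominator = beta^2*P + R = 15/112 + 15/31 = 2145/3472
F_beta = 75/143

75/143


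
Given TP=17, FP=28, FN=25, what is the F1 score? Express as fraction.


F1 = 2 * P * R / (P + R)
P = TP/(TP+FP) = 17/45 = 17/45
R = TP/(TP+FN) = 17/42 = 17/42
2 * P * R = 2 * 17/45 * 17/42 = 289/945
P + R = 17/45 + 17/42 = 493/630
F1 = 289/945 / 493/630 = 34/87

34/87


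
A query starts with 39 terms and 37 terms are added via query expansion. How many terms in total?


Original terms: 39
Expansion terms: 37
Total = 39 + 37 = 76

76


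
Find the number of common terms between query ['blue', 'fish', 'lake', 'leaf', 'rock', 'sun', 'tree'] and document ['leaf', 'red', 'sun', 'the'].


Query terms: ['blue', 'fish', 'lake', 'leaf', 'rock', 'sun', 'tree']
Document terms: ['leaf', 'red', 'sun', 'the']
Common terms: ['leaf', 'sun']
Overlap count = 2

2


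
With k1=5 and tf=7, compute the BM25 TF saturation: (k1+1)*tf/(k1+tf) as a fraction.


BM25 TF component = (k1+1)*tf / (k1+tf)
k1 = 5, tf = 7
Numerator = (5+1)*7 = 42
Denominator = 5 + 7 = 12
= 42/12 = 7/2

7/2


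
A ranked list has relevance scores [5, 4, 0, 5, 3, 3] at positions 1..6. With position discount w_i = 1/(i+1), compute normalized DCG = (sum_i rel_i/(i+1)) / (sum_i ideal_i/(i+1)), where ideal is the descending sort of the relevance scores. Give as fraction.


Position discount weights w_i = 1/(i+1) for i=1..6:
Weights = [1/2, 1/3, 1/4, 1/5, 1/6, 1/7]
Actual relevance: [5, 4, 0, 5, 3, 3]
DCG = 5/2 + 4/3 + 0/4 + 5/5 + 3/6 + 3/7 = 121/21
Ideal relevance (sorted desc): [5, 5, 4, 3, 3, 0]
Ideal DCG = 5/2 + 5/3 + 4/4 + 3/5 + 3/6 + 0/7 = 94/15
nDCG = DCG / ideal_DCG = 121/21 / 94/15 = 605/658

605/658


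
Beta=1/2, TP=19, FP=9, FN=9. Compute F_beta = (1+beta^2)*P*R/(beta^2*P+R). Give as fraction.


P = TP/(TP+FP) = 19/28 = 19/28
R = TP/(TP+FN) = 19/28 = 19/28
beta^2 = 1/2^2 = 1/4
(1 + beta^2) = 5/4
Numerator = (1+beta^2)*P*R = 1805/3136
Denominator = beta^2*P + R = 19/112 + 19/28 = 95/112
F_beta = 19/28

19/28


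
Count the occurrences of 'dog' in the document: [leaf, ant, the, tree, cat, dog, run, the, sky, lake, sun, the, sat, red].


Document has 14 words
Scanning for 'dog':
Found at positions: [5]
Count = 1

1


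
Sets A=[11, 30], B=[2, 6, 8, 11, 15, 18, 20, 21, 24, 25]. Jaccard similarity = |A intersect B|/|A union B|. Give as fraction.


A intersect B = [11]
|A intersect B| = 1
A union B = [2, 6, 8, 11, 15, 18, 20, 21, 24, 25, 30]
|A union B| = 11
Jaccard = 1/11 = 1/11

1/11


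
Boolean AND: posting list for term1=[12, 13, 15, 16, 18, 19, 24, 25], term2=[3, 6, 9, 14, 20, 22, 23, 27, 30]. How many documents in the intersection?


Boolean AND: find intersection of posting lists
term1 docs: [12, 13, 15, 16, 18, 19, 24, 25]
term2 docs: [3, 6, 9, 14, 20, 22, 23, 27, 30]
Intersection: []
|intersection| = 0

0


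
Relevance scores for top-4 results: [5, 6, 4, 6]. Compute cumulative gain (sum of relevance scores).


Cumulative Gain = sum of relevance scores
Position 1: rel=5, running sum=5
Position 2: rel=6, running sum=11
Position 3: rel=4, running sum=15
Position 4: rel=6, running sum=21
CG = 21

21


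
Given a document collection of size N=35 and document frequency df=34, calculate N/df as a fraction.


IDF ratio = N / df
= 35 / 34
= 35/34

35/34


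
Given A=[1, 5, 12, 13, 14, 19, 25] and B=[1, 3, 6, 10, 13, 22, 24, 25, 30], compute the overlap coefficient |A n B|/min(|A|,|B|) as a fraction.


A intersect B = [1, 13, 25]
|A intersect B| = 3
min(|A|, |B|) = min(7, 9) = 7
Overlap = 3 / 7 = 3/7

3/7


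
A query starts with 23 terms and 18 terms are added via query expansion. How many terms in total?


Original terms: 23
Expansion terms: 18
Total = 23 + 18 = 41

41


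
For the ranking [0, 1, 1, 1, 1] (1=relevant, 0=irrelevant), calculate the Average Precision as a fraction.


Computing P@k for each relevant position:
Position 1: not relevant
Position 2: relevant, P@2 = 1/2 = 1/2
Position 3: relevant, P@3 = 2/3 = 2/3
Position 4: relevant, P@4 = 3/4 = 3/4
Position 5: relevant, P@5 = 4/5 = 4/5
Sum of P@k = 1/2 + 2/3 + 3/4 + 4/5 = 163/60
AP = 163/60 / 4 = 163/240

163/240


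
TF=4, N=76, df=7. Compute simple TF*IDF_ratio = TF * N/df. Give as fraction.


TF * (N/df)
= 4 * (76/7)
= 4 * 76/7
= 304/7

304/7


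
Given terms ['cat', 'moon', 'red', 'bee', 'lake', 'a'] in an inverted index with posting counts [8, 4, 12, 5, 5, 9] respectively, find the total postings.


Summing posting list sizes:
'cat': 8 postings
'moon': 4 postings
'red': 12 postings
'bee': 5 postings
'lake': 5 postings
'a': 9 postings
Total = 8 + 4 + 12 + 5 + 5 + 9 = 43

43


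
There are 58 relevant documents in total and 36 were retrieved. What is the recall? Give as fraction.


Recall = retrieved_relevant / total_relevant
= 36 / 58
= 36 / (36 + 22)
= 18/29

18/29


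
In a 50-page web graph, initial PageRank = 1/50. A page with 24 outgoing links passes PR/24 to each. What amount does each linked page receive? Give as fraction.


Initial PR = 1/50 = 1/50
Outlinks = 24
Contribution per link = PR / outlinks
= 1/50 / 24
= 1/1200

1/1200


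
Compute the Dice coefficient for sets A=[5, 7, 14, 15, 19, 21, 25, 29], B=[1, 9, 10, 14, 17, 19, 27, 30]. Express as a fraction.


A intersect B = [14, 19]
|A intersect B| = 2
|A| = 8, |B| = 8
Dice = 2*2 / (8+8)
= 4 / 16 = 1/4

1/4


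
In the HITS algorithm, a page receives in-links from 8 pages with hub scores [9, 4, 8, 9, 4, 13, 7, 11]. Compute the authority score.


Authority = sum of hub scores of in-linkers
In-link 1: hub score = 9
In-link 2: hub score = 4
In-link 3: hub score = 8
In-link 4: hub score = 9
In-link 5: hub score = 4
In-link 6: hub score = 13
In-link 7: hub score = 7
In-link 8: hub score = 11
Authority = 9 + 4 + 8 + 9 + 4 + 13 + 7 + 11 = 65

65


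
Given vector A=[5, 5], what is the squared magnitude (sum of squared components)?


|A|^2 = sum of squared components
A[0]^2 = 5^2 = 25
A[1]^2 = 5^2 = 25
Sum = 25 + 25 = 50

50


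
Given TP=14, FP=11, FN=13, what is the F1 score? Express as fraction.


F1 = 2 * P * R / (P + R)
P = TP/(TP+FP) = 14/25 = 14/25
R = TP/(TP+FN) = 14/27 = 14/27
2 * P * R = 2 * 14/25 * 14/27 = 392/675
P + R = 14/25 + 14/27 = 728/675
F1 = 392/675 / 728/675 = 7/13

7/13


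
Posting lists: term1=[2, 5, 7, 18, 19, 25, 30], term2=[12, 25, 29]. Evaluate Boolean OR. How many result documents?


Boolean OR: find union of posting lists
term1 docs: [2, 5, 7, 18, 19, 25, 30]
term2 docs: [12, 25, 29]
Union: [2, 5, 7, 12, 18, 19, 25, 29, 30]
|union| = 9

9


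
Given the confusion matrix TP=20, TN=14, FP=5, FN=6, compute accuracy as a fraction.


Accuracy = (TP + TN) / (TP + TN + FP + FN)
TP + TN = 20 + 14 = 34
Total = 20 + 14 + 5 + 6 = 45
Accuracy = 34 / 45 = 34/45

34/45


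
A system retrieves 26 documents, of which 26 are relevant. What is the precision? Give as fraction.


Precision = relevant_retrieved / total_retrieved
= 26 / 26
= 26 / (26 + 0)
= 1

1


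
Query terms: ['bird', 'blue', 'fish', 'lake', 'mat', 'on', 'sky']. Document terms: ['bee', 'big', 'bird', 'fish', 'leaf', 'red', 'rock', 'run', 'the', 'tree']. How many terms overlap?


Query terms: ['bird', 'blue', 'fish', 'lake', 'mat', 'on', 'sky']
Document terms: ['bee', 'big', 'bird', 'fish', 'leaf', 'red', 'rock', 'run', 'the', 'tree']
Common terms: ['bird', 'fish']
Overlap count = 2

2


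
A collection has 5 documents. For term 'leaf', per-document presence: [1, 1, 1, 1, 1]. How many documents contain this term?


Checking each document for 'leaf':
Doc 1: present
Doc 2: present
Doc 3: present
Doc 4: present
Doc 5: present
df = sum of presences = 1 + 1 + 1 + 1 + 1 = 5

5


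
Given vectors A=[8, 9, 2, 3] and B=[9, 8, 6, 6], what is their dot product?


Dot product = sum of element-wise products
A[0]*B[0] = 8*9 = 72
A[1]*B[1] = 9*8 = 72
A[2]*B[2] = 2*6 = 12
A[3]*B[3] = 3*6 = 18
Sum = 72 + 72 + 12 + 18 = 174

174


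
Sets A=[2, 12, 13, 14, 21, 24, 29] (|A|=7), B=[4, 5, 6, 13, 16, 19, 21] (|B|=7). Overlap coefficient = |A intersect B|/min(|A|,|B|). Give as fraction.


A intersect B = [13, 21]
|A intersect B| = 2
min(|A|, |B|) = min(7, 7) = 7
Overlap = 2 / 7 = 2/7

2/7


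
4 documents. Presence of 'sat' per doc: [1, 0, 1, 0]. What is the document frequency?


Checking each document for 'sat':
Doc 1: present
Doc 2: absent
Doc 3: present
Doc 4: absent
df = sum of presences = 1 + 0 + 1 + 0 = 2

2


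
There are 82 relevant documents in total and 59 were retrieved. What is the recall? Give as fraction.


Recall = retrieved_relevant / total_relevant
= 59 / 82
= 59 / (59 + 23)
= 59/82

59/82


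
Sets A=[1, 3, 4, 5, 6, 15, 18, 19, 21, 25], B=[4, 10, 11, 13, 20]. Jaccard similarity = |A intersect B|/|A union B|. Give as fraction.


A intersect B = [4]
|A intersect B| = 1
A union B = [1, 3, 4, 5, 6, 10, 11, 13, 15, 18, 19, 20, 21, 25]
|A union B| = 14
Jaccard = 1/14 = 1/14

1/14


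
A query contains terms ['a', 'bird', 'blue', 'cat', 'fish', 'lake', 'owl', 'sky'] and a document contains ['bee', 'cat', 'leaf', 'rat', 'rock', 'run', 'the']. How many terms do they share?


Query terms: ['a', 'bird', 'blue', 'cat', 'fish', 'lake', 'owl', 'sky']
Document terms: ['bee', 'cat', 'leaf', 'rat', 'rock', 'run', 'the']
Common terms: ['cat']
Overlap count = 1

1


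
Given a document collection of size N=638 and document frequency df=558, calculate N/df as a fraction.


IDF ratio = N / df
= 638 / 558
= 319/279

319/279


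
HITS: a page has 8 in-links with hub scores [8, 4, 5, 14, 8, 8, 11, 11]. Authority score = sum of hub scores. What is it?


Authority = sum of hub scores of in-linkers
In-link 1: hub score = 8
In-link 2: hub score = 4
In-link 3: hub score = 5
In-link 4: hub score = 14
In-link 5: hub score = 8
In-link 6: hub score = 8
In-link 7: hub score = 11
In-link 8: hub score = 11
Authority = 8 + 4 + 5 + 14 + 8 + 8 + 11 + 11 = 69

69


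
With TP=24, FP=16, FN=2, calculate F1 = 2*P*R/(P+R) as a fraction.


F1 = 2 * P * R / (P + R)
P = TP/(TP+FP) = 24/40 = 3/5
R = TP/(TP+FN) = 24/26 = 12/13
2 * P * R = 2 * 3/5 * 12/13 = 72/65
P + R = 3/5 + 12/13 = 99/65
F1 = 72/65 / 99/65 = 8/11

8/11


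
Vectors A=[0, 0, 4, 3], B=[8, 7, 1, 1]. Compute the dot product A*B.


Dot product = sum of element-wise products
A[0]*B[0] = 0*8 = 0
A[1]*B[1] = 0*7 = 0
A[2]*B[2] = 4*1 = 4
A[3]*B[3] = 3*1 = 3
Sum = 0 + 0 + 4 + 3 = 7

7


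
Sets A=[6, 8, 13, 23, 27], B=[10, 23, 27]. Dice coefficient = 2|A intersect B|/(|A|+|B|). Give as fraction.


A intersect B = [23, 27]
|A intersect B| = 2
|A| = 5, |B| = 3
Dice = 2*2 / (5+3)
= 4 / 8 = 1/2

1/2


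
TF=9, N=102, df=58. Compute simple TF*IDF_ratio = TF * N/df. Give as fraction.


TF * (N/df)
= 9 * (102/58)
= 9 * 51/29
= 459/29

459/29


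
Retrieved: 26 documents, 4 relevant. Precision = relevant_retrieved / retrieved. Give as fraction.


Precision = relevant_retrieved / total_retrieved
= 4 / 26
= 4 / (4 + 22)
= 2/13

2/13


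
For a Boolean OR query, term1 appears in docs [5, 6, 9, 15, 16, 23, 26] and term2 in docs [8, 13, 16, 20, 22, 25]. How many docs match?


Boolean OR: find union of posting lists
term1 docs: [5, 6, 9, 15, 16, 23, 26]
term2 docs: [8, 13, 16, 20, 22, 25]
Union: [5, 6, 8, 9, 13, 15, 16, 20, 22, 23, 25, 26]
|union| = 12

12


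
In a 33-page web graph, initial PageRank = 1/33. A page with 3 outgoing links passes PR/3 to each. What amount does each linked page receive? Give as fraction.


Initial PR = 1/33 = 1/33
Outlinks = 3
Contribution per link = PR / outlinks
= 1/33 / 3
= 1/99

1/99


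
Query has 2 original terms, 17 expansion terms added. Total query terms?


Original terms: 2
Expansion terms: 17
Total = 2 + 17 = 19

19


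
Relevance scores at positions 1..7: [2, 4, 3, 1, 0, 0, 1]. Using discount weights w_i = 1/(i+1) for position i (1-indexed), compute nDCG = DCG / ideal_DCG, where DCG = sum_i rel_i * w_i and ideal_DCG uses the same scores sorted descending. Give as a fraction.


Position discount weights w_i = 1/(i+1) for i=1..7:
Weights = [1/2, 1/3, 1/4, 1/5, 1/6, 1/7, 1/8]
Actual relevance: [2, 4, 3, 1, 0, 0, 1]
DCG = 2/2 + 4/3 + 3/4 + 1/5 + 0/6 + 0/7 + 1/8 = 409/120
Ideal relevance (sorted desc): [4, 3, 2, 1, 1, 0, 0]
Ideal DCG = 4/2 + 3/3 + 2/4 + 1/5 + 1/6 + 0/7 + 0/8 = 58/15
nDCG = DCG / ideal_DCG = 409/120 / 58/15 = 409/464

409/464


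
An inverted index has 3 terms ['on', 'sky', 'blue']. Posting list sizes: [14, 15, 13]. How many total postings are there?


Summing posting list sizes:
'on': 14 postings
'sky': 15 postings
'blue': 13 postings
Total = 14 + 15 + 13 = 42

42


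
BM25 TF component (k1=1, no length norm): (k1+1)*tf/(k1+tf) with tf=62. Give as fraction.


BM25 TF component = (k1+1)*tf / (k1+tf)
k1 = 1, tf = 62
Numerator = (1+1)*62 = 124
Denominator = 1 + 62 = 63
= 124/63 = 124/63

124/63


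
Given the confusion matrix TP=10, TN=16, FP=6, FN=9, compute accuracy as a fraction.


Accuracy = (TP + TN) / (TP + TN + FP + FN)
TP + TN = 10 + 16 = 26
Total = 10 + 16 + 6 + 9 = 41
Accuracy = 26 / 41 = 26/41

26/41


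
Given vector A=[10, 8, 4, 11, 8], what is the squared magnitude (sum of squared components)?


|A|^2 = sum of squared components
A[0]^2 = 10^2 = 100
A[1]^2 = 8^2 = 64
A[2]^2 = 4^2 = 16
A[3]^2 = 11^2 = 121
A[4]^2 = 8^2 = 64
Sum = 100 + 64 + 16 + 121 + 64 = 365

365


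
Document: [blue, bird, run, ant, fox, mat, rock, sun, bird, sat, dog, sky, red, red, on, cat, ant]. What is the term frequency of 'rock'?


Document has 17 words
Scanning for 'rock':
Found at positions: [6]
Count = 1

1


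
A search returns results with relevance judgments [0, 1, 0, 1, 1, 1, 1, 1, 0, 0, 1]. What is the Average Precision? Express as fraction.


Computing P@k for each relevant position:
Position 1: not relevant
Position 2: relevant, P@2 = 1/2 = 1/2
Position 3: not relevant
Position 4: relevant, P@4 = 2/4 = 1/2
Position 5: relevant, P@5 = 3/5 = 3/5
Position 6: relevant, P@6 = 4/6 = 2/3
Position 7: relevant, P@7 = 5/7 = 5/7
Position 8: relevant, P@8 = 6/8 = 3/4
Position 9: not relevant
Position 10: not relevant
Position 11: relevant, P@11 = 7/11 = 7/11
Sum of P@k = 1/2 + 1/2 + 3/5 + 2/3 + 5/7 + 3/4 + 7/11 = 20177/4620
AP = 20177/4620 / 7 = 20177/32340

20177/32340


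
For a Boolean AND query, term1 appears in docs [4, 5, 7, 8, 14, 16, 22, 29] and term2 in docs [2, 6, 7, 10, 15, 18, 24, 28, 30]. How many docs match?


Boolean AND: find intersection of posting lists
term1 docs: [4, 5, 7, 8, 14, 16, 22, 29]
term2 docs: [2, 6, 7, 10, 15, 18, 24, 28, 30]
Intersection: [7]
|intersection| = 1

1


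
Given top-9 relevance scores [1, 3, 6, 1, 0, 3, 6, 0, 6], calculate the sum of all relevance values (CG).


Cumulative Gain = sum of relevance scores
Position 1: rel=1, running sum=1
Position 2: rel=3, running sum=4
Position 3: rel=6, running sum=10
Position 4: rel=1, running sum=11
Position 5: rel=0, running sum=11
Position 6: rel=3, running sum=14
Position 7: rel=6, running sum=20
Position 8: rel=0, running sum=20
Position 9: rel=6, running sum=26
CG = 26

26


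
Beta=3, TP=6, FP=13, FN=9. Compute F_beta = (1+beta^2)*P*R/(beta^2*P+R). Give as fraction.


P = TP/(TP+FP) = 6/19 = 6/19
R = TP/(TP+FN) = 6/15 = 2/5
beta^2 = 3^2 = 9
(1 + beta^2) = 10
Numerator = (1+beta^2)*P*R = 24/19
Denominator = beta^2*P + R = 54/19 + 2/5 = 308/95
F_beta = 30/77

30/77


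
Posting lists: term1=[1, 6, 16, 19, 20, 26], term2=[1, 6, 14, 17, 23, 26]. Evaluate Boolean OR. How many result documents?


Boolean OR: find union of posting lists
term1 docs: [1, 6, 16, 19, 20, 26]
term2 docs: [1, 6, 14, 17, 23, 26]
Union: [1, 6, 14, 16, 17, 19, 20, 23, 26]
|union| = 9

9


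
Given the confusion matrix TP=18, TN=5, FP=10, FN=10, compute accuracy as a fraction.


Accuracy = (TP + TN) / (TP + TN + FP + FN)
TP + TN = 18 + 5 = 23
Total = 18 + 5 + 10 + 10 = 43
Accuracy = 23 / 43 = 23/43

23/43


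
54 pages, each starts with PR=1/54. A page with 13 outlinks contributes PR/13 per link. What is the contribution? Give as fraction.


Initial PR = 1/54 = 1/54
Outlinks = 13
Contribution per link = PR / outlinks
= 1/54 / 13
= 1/702

1/702


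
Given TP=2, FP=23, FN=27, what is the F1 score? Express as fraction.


F1 = 2 * P * R / (P + R)
P = TP/(TP+FP) = 2/25 = 2/25
R = TP/(TP+FN) = 2/29 = 2/29
2 * P * R = 2 * 2/25 * 2/29 = 8/725
P + R = 2/25 + 2/29 = 108/725
F1 = 8/725 / 108/725 = 2/27

2/27


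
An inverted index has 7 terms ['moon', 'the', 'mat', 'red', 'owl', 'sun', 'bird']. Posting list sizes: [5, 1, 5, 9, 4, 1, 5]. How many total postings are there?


Summing posting list sizes:
'moon': 5 postings
'the': 1 postings
'mat': 5 postings
'red': 9 postings
'owl': 4 postings
'sun': 1 postings
'bird': 5 postings
Total = 5 + 1 + 5 + 9 + 4 + 1 + 5 = 30

30


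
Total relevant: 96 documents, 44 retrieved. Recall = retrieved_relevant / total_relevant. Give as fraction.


Recall = retrieved_relevant / total_relevant
= 44 / 96
= 44 / (44 + 52)
= 11/24

11/24


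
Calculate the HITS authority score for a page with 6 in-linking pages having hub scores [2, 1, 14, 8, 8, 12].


Authority = sum of hub scores of in-linkers
In-link 1: hub score = 2
In-link 2: hub score = 1
In-link 3: hub score = 14
In-link 4: hub score = 8
In-link 5: hub score = 8
In-link 6: hub score = 12
Authority = 2 + 1 + 14 + 8 + 8 + 12 = 45

45


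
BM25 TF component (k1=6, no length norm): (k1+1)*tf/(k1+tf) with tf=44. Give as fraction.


BM25 TF component = (k1+1)*tf / (k1+tf)
k1 = 6, tf = 44
Numerator = (6+1)*44 = 308
Denominator = 6 + 44 = 50
= 308/50 = 154/25

154/25


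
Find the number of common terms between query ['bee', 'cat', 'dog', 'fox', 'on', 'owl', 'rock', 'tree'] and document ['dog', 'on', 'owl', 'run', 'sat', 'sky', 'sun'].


Query terms: ['bee', 'cat', 'dog', 'fox', 'on', 'owl', 'rock', 'tree']
Document terms: ['dog', 'on', 'owl', 'run', 'sat', 'sky', 'sun']
Common terms: ['dog', 'on', 'owl']
Overlap count = 3

3


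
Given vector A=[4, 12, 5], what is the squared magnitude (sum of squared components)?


|A|^2 = sum of squared components
A[0]^2 = 4^2 = 16
A[1]^2 = 12^2 = 144
A[2]^2 = 5^2 = 25
Sum = 16 + 144 + 25 = 185

185


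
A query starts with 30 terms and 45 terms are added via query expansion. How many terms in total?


Original terms: 30
Expansion terms: 45
Total = 30 + 45 = 75

75


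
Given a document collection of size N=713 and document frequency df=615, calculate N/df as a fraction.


IDF ratio = N / df
= 713 / 615
= 713/615

713/615


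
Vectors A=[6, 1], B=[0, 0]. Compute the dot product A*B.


Dot product = sum of element-wise products
A[0]*B[0] = 6*0 = 0
A[1]*B[1] = 1*0 = 0
Sum = 0 + 0 = 0

0


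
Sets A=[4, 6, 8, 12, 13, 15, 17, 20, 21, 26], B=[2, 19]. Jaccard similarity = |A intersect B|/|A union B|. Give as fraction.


A intersect B = []
|A intersect B| = 0
A union B = [2, 4, 6, 8, 12, 13, 15, 17, 19, 20, 21, 26]
|A union B| = 12
Jaccard = 0/12 = 0

0


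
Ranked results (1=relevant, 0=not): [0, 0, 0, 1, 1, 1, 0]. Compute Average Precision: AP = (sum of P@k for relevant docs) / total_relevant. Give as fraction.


Computing P@k for each relevant position:
Position 1: not relevant
Position 2: not relevant
Position 3: not relevant
Position 4: relevant, P@4 = 1/4 = 1/4
Position 5: relevant, P@5 = 2/5 = 2/5
Position 6: relevant, P@6 = 3/6 = 1/2
Position 7: not relevant
Sum of P@k = 1/4 + 2/5 + 1/2 = 23/20
AP = 23/20 / 3 = 23/60

23/60


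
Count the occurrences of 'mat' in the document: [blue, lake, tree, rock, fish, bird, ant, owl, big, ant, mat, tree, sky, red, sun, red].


Document has 16 words
Scanning for 'mat':
Found at positions: [10]
Count = 1

1


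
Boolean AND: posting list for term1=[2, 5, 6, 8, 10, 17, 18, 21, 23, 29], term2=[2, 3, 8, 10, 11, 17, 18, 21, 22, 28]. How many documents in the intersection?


Boolean AND: find intersection of posting lists
term1 docs: [2, 5, 6, 8, 10, 17, 18, 21, 23, 29]
term2 docs: [2, 3, 8, 10, 11, 17, 18, 21, 22, 28]
Intersection: [2, 8, 10, 17, 18, 21]
|intersection| = 6

6


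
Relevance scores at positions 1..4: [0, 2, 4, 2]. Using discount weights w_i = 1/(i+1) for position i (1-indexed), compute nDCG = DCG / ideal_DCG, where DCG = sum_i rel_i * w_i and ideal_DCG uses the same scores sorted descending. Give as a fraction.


Position discount weights w_i = 1/(i+1) for i=1..4:
Weights = [1/2, 1/3, 1/4, 1/5]
Actual relevance: [0, 2, 4, 2]
DCG = 0/2 + 2/3 + 4/4 + 2/5 = 31/15
Ideal relevance (sorted desc): [4, 2, 2, 0]
Ideal DCG = 4/2 + 2/3 + 2/4 + 0/5 = 19/6
nDCG = DCG / ideal_DCG = 31/15 / 19/6 = 62/95

62/95


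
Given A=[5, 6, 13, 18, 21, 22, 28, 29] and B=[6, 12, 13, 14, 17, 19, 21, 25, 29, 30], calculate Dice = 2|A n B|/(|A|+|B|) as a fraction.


A intersect B = [6, 13, 21, 29]
|A intersect B| = 4
|A| = 8, |B| = 10
Dice = 2*4 / (8+10)
= 8 / 18 = 4/9

4/9


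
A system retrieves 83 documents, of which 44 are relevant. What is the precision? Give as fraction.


Precision = relevant_retrieved / total_retrieved
= 44 / 83
= 44 / (44 + 39)
= 44/83

44/83


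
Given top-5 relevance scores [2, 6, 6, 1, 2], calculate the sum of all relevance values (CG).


Cumulative Gain = sum of relevance scores
Position 1: rel=2, running sum=2
Position 2: rel=6, running sum=8
Position 3: rel=6, running sum=14
Position 4: rel=1, running sum=15
Position 5: rel=2, running sum=17
CG = 17

17


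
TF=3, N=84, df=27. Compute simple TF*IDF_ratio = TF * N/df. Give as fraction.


TF * (N/df)
= 3 * (84/27)
= 3 * 28/9
= 28/3

28/3


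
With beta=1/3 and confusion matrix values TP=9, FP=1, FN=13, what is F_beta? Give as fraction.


P = TP/(TP+FP) = 9/10 = 9/10
R = TP/(TP+FN) = 9/22 = 9/22
beta^2 = 1/3^2 = 1/9
(1 + beta^2) = 10/9
Numerator = (1+beta^2)*P*R = 9/22
Denominator = beta^2*P + R = 1/10 + 9/22 = 28/55
F_beta = 45/56

45/56


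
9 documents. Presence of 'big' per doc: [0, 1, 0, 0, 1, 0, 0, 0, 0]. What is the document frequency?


Checking each document for 'big':
Doc 1: absent
Doc 2: present
Doc 3: absent
Doc 4: absent
Doc 5: present
Doc 6: absent
Doc 7: absent
Doc 8: absent
Doc 9: absent
df = sum of presences = 0 + 1 + 0 + 0 + 1 + 0 + 0 + 0 + 0 = 2

2


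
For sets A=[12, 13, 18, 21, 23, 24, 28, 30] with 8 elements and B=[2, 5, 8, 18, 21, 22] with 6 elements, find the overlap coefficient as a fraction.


A intersect B = [18, 21]
|A intersect B| = 2
min(|A|, |B|) = min(8, 6) = 6
Overlap = 2 / 6 = 1/3

1/3


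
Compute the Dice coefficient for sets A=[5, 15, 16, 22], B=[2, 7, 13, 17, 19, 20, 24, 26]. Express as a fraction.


A intersect B = []
|A intersect B| = 0
|A| = 4, |B| = 8
Dice = 2*0 / (4+8)
= 0 / 12 = 0

0


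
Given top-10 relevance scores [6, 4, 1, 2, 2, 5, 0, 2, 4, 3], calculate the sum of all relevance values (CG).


Cumulative Gain = sum of relevance scores
Position 1: rel=6, running sum=6
Position 2: rel=4, running sum=10
Position 3: rel=1, running sum=11
Position 4: rel=2, running sum=13
Position 5: rel=2, running sum=15
Position 6: rel=5, running sum=20
Position 7: rel=0, running sum=20
Position 8: rel=2, running sum=22
Position 9: rel=4, running sum=26
Position 10: rel=3, running sum=29
CG = 29

29


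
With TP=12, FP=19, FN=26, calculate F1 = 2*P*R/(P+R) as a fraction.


F1 = 2 * P * R / (P + R)
P = TP/(TP+FP) = 12/31 = 12/31
R = TP/(TP+FN) = 12/38 = 6/19
2 * P * R = 2 * 12/31 * 6/19 = 144/589
P + R = 12/31 + 6/19 = 414/589
F1 = 144/589 / 414/589 = 8/23

8/23


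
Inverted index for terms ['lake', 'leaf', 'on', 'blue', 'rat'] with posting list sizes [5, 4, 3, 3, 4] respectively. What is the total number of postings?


Summing posting list sizes:
'lake': 5 postings
'leaf': 4 postings
'on': 3 postings
'blue': 3 postings
'rat': 4 postings
Total = 5 + 4 + 3 + 3 + 4 = 19

19


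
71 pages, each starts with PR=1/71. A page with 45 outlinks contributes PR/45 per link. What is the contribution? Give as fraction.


Initial PR = 1/71 = 1/71
Outlinks = 45
Contribution per link = PR / outlinks
= 1/71 / 45
= 1/3195

1/3195


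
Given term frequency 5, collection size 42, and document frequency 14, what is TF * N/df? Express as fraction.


TF * (N/df)
= 5 * (42/14)
= 5 * 3
= 15

15


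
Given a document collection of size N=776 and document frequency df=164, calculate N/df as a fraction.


IDF ratio = N / df
= 776 / 164
= 194/41

194/41


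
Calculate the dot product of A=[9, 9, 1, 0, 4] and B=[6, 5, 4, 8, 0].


Dot product = sum of element-wise products
A[0]*B[0] = 9*6 = 54
A[1]*B[1] = 9*5 = 45
A[2]*B[2] = 1*4 = 4
A[3]*B[3] = 0*8 = 0
A[4]*B[4] = 4*0 = 0
Sum = 54 + 45 + 4 + 0 + 0 = 103

103


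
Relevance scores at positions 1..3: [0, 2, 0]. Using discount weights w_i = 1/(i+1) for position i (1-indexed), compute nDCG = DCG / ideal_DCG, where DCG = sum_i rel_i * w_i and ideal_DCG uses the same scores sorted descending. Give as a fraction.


Position discount weights w_i = 1/(i+1) for i=1..3:
Weights = [1/2, 1/3, 1/4]
Actual relevance: [0, 2, 0]
DCG = 0/2 + 2/3 + 0/4 = 2/3
Ideal relevance (sorted desc): [2, 0, 0]
Ideal DCG = 2/2 + 0/3 + 0/4 = 1
nDCG = DCG / ideal_DCG = 2/3 / 1 = 2/3

2/3


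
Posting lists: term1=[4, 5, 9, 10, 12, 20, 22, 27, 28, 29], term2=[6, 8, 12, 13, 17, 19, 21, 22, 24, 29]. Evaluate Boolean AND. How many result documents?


Boolean AND: find intersection of posting lists
term1 docs: [4, 5, 9, 10, 12, 20, 22, 27, 28, 29]
term2 docs: [6, 8, 12, 13, 17, 19, 21, 22, 24, 29]
Intersection: [12, 22, 29]
|intersection| = 3

3


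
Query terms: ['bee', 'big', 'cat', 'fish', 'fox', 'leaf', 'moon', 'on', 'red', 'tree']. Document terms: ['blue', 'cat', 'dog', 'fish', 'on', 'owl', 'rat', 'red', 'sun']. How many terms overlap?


Query terms: ['bee', 'big', 'cat', 'fish', 'fox', 'leaf', 'moon', 'on', 'red', 'tree']
Document terms: ['blue', 'cat', 'dog', 'fish', 'on', 'owl', 'rat', 'red', 'sun']
Common terms: ['cat', 'fish', 'on', 'red']
Overlap count = 4

4


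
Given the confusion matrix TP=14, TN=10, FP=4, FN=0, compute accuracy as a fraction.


Accuracy = (TP + TN) / (TP + TN + FP + FN)
TP + TN = 14 + 10 = 24
Total = 14 + 10 + 4 + 0 = 28
Accuracy = 24 / 28 = 6/7

6/7


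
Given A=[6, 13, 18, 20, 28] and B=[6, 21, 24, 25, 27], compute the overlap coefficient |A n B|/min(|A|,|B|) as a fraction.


A intersect B = [6]
|A intersect B| = 1
min(|A|, |B|) = min(5, 5) = 5
Overlap = 1 / 5 = 1/5

1/5


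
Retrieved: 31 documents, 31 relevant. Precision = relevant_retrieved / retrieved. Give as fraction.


Precision = relevant_retrieved / total_retrieved
= 31 / 31
= 31 / (31 + 0)
= 1

1


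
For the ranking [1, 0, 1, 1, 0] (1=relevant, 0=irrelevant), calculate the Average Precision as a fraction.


Computing P@k for each relevant position:
Position 1: relevant, P@1 = 1/1 = 1
Position 2: not relevant
Position 3: relevant, P@3 = 2/3 = 2/3
Position 4: relevant, P@4 = 3/4 = 3/4
Position 5: not relevant
Sum of P@k = 1 + 2/3 + 3/4 = 29/12
AP = 29/12 / 3 = 29/36

29/36


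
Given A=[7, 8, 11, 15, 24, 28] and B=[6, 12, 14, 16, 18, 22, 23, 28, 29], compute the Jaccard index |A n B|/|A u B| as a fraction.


A intersect B = [28]
|A intersect B| = 1
A union B = [6, 7, 8, 11, 12, 14, 15, 16, 18, 22, 23, 24, 28, 29]
|A union B| = 14
Jaccard = 1/14 = 1/14

1/14


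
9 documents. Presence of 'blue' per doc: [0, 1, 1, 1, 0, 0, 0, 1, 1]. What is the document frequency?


Checking each document for 'blue':
Doc 1: absent
Doc 2: present
Doc 3: present
Doc 4: present
Doc 5: absent
Doc 6: absent
Doc 7: absent
Doc 8: present
Doc 9: present
df = sum of presences = 0 + 1 + 1 + 1 + 0 + 0 + 0 + 1 + 1 = 5

5


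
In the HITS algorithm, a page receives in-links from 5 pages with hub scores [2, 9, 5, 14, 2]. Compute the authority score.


Authority = sum of hub scores of in-linkers
In-link 1: hub score = 2
In-link 2: hub score = 9
In-link 3: hub score = 5
In-link 4: hub score = 14
In-link 5: hub score = 2
Authority = 2 + 9 + 5 + 14 + 2 = 32

32


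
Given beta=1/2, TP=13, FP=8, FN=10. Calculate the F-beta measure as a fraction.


P = TP/(TP+FP) = 13/21 = 13/21
R = TP/(TP+FN) = 13/23 = 13/23
beta^2 = 1/2^2 = 1/4
(1 + beta^2) = 5/4
Numerator = (1+beta^2)*P*R = 845/1932
Denominator = beta^2*P + R = 13/84 + 13/23 = 1391/1932
F_beta = 65/107

65/107


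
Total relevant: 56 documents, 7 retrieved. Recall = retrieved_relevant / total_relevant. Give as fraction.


Recall = retrieved_relevant / total_relevant
= 7 / 56
= 7 / (7 + 49)
= 1/8

1/8


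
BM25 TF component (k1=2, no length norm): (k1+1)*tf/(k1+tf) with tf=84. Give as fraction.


BM25 TF component = (k1+1)*tf / (k1+tf)
k1 = 2, tf = 84
Numerator = (2+1)*84 = 252
Denominator = 2 + 84 = 86
= 252/86 = 126/43

126/43


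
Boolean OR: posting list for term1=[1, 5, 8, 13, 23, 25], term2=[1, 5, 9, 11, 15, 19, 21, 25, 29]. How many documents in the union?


Boolean OR: find union of posting lists
term1 docs: [1, 5, 8, 13, 23, 25]
term2 docs: [1, 5, 9, 11, 15, 19, 21, 25, 29]
Union: [1, 5, 8, 9, 11, 13, 15, 19, 21, 23, 25, 29]
|union| = 12

12


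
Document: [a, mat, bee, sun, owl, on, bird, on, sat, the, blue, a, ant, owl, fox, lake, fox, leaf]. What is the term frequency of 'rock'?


Document has 18 words
Scanning for 'rock':
Term not found in document
Count = 0

0


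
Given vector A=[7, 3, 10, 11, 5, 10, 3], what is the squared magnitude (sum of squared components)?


|A|^2 = sum of squared components
A[0]^2 = 7^2 = 49
A[1]^2 = 3^2 = 9
A[2]^2 = 10^2 = 100
A[3]^2 = 11^2 = 121
A[4]^2 = 5^2 = 25
A[5]^2 = 10^2 = 100
A[6]^2 = 3^2 = 9
Sum = 49 + 9 + 100 + 121 + 25 + 100 + 9 = 413

413


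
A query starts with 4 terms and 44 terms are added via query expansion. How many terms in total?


Original terms: 4
Expansion terms: 44
Total = 4 + 44 = 48

48


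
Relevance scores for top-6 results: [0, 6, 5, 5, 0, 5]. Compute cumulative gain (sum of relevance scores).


Cumulative Gain = sum of relevance scores
Position 1: rel=0, running sum=0
Position 2: rel=6, running sum=6
Position 3: rel=5, running sum=11
Position 4: rel=5, running sum=16
Position 5: rel=0, running sum=16
Position 6: rel=5, running sum=21
CG = 21

21


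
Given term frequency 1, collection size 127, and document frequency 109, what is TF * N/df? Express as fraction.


TF * (N/df)
= 1 * (127/109)
= 1 * 127/109
= 127/109

127/109


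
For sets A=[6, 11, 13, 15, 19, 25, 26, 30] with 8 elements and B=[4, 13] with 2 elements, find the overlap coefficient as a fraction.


A intersect B = [13]
|A intersect B| = 1
min(|A|, |B|) = min(8, 2) = 2
Overlap = 1 / 2 = 1/2

1/2


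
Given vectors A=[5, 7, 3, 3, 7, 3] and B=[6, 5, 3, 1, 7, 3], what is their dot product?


Dot product = sum of element-wise products
A[0]*B[0] = 5*6 = 30
A[1]*B[1] = 7*5 = 35
A[2]*B[2] = 3*3 = 9
A[3]*B[3] = 3*1 = 3
A[4]*B[4] = 7*7 = 49
A[5]*B[5] = 3*3 = 9
Sum = 30 + 35 + 9 + 3 + 49 + 9 = 135

135


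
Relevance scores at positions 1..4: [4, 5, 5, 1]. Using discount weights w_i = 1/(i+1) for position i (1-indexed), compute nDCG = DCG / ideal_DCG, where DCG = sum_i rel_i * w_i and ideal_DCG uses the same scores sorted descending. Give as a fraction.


Position discount weights w_i = 1/(i+1) for i=1..4:
Weights = [1/2, 1/3, 1/4, 1/5]
Actual relevance: [4, 5, 5, 1]
DCG = 4/2 + 5/3 + 5/4 + 1/5 = 307/60
Ideal relevance (sorted desc): [5, 5, 4, 1]
Ideal DCG = 5/2 + 5/3 + 4/4 + 1/5 = 161/30
nDCG = DCG / ideal_DCG = 307/60 / 161/30 = 307/322

307/322


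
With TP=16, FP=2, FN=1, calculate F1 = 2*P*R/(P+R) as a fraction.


F1 = 2 * P * R / (P + R)
P = TP/(TP+FP) = 16/18 = 8/9
R = TP/(TP+FN) = 16/17 = 16/17
2 * P * R = 2 * 8/9 * 16/17 = 256/153
P + R = 8/9 + 16/17 = 280/153
F1 = 256/153 / 280/153 = 32/35

32/35


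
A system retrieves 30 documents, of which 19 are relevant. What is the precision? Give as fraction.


Precision = relevant_retrieved / total_retrieved
= 19 / 30
= 19 / (19 + 11)
= 19/30

19/30


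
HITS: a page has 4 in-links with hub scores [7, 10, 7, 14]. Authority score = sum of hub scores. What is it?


Authority = sum of hub scores of in-linkers
In-link 1: hub score = 7
In-link 2: hub score = 10
In-link 3: hub score = 7
In-link 4: hub score = 14
Authority = 7 + 10 + 7 + 14 = 38

38


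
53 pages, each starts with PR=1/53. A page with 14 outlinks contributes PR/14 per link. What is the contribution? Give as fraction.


Initial PR = 1/53 = 1/53
Outlinks = 14
Contribution per link = PR / outlinks
= 1/53 / 14
= 1/742

1/742


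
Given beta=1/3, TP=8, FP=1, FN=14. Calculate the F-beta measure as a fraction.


P = TP/(TP+FP) = 8/9 = 8/9
R = TP/(TP+FN) = 8/22 = 4/11
beta^2 = 1/3^2 = 1/9
(1 + beta^2) = 10/9
Numerator = (1+beta^2)*P*R = 320/891
Denominator = beta^2*P + R = 8/81 + 4/11 = 412/891
F_beta = 80/103

80/103


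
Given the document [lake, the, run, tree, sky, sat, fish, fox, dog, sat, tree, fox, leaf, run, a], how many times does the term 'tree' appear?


Document has 15 words
Scanning for 'tree':
Found at positions: [3, 10]
Count = 2

2


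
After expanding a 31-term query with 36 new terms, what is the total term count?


Original terms: 31
Expansion terms: 36
Total = 31 + 36 = 67

67


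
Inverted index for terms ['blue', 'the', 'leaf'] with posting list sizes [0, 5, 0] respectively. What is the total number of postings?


Summing posting list sizes:
'blue': 0 postings
'the': 5 postings
'leaf': 0 postings
Total = 0 + 5 + 0 = 5

5


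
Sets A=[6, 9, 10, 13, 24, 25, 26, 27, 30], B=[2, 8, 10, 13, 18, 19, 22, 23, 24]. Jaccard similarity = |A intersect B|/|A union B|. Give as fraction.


A intersect B = [10, 13, 24]
|A intersect B| = 3
A union B = [2, 6, 8, 9, 10, 13, 18, 19, 22, 23, 24, 25, 26, 27, 30]
|A union B| = 15
Jaccard = 3/15 = 1/5

1/5


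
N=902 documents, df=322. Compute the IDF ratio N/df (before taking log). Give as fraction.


IDF ratio = N / df
= 902 / 322
= 451/161

451/161


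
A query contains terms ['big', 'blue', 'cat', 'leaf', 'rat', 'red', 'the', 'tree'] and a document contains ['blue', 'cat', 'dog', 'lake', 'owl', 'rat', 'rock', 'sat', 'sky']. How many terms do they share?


Query terms: ['big', 'blue', 'cat', 'leaf', 'rat', 'red', 'the', 'tree']
Document terms: ['blue', 'cat', 'dog', 'lake', 'owl', 'rat', 'rock', 'sat', 'sky']
Common terms: ['blue', 'cat', 'rat']
Overlap count = 3

3


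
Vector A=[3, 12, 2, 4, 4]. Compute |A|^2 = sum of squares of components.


|A|^2 = sum of squared components
A[0]^2 = 3^2 = 9
A[1]^2 = 12^2 = 144
A[2]^2 = 2^2 = 4
A[3]^2 = 4^2 = 16
A[4]^2 = 4^2 = 16
Sum = 9 + 144 + 4 + 16 + 16 = 189

189


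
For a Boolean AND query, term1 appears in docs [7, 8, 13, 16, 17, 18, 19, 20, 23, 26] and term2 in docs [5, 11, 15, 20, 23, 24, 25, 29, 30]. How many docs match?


Boolean AND: find intersection of posting lists
term1 docs: [7, 8, 13, 16, 17, 18, 19, 20, 23, 26]
term2 docs: [5, 11, 15, 20, 23, 24, 25, 29, 30]
Intersection: [20, 23]
|intersection| = 2

2


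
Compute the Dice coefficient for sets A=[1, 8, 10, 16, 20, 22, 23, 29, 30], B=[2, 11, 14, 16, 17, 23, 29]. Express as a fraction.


A intersect B = [16, 23, 29]
|A intersect B| = 3
|A| = 9, |B| = 7
Dice = 2*3 / (9+7)
= 6 / 16 = 3/8

3/8


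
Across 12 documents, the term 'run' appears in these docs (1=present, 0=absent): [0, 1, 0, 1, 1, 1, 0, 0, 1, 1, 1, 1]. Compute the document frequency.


Checking each document for 'run':
Doc 1: absent
Doc 2: present
Doc 3: absent
Doc 4: present
Doc 5: present
Doc 6: present
Doc 7: absent
Doc 8: absent
Doc 9: present
Doc 10: present
Doc 11: present
Doc 12: present
df = sum of presences = 0 + 1 + 0 + 1 + 1 + 1 + 0 + 0 + 1 + 1 + 1 + 1 = 8

8


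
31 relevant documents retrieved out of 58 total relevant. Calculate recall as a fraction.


Recall = retrieved_relevant / total_relevant
= 31 / 58
= 31 / (31 + 27)
= 31/58

31/58


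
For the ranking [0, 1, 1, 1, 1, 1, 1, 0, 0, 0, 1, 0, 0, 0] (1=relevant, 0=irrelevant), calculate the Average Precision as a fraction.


Computing P@k for each relevant position:
Position 1: not relevant
Position 2: relevant, P@2 = 1/2 = 1/2
Position 3: relevant, P@3 = 2/3 = 2/3
Position 4: relevant, P@4 = 3/4 = 3/4
Position 5: relevant, P@5 = 4/5 = 4/5
Position 6: relevant, P@6 = 5/6 = 5/6
Position 7: relevant, P@7 = 6/7 = 6/7
Position 8: not relevant
Position 9: not relevant
Position 10: not relevant
Position 11: relevant, P@11 = 7/11 = 7/11
Position 12: not relevant
Position 13: not relevant
Position 14: not relevant
Sum of P@k = 1/2 + 2/3 + 3/4 + 4/5 + 5/6 + 6/7 + 7/11 = 7767/1540
AP = 7767/1540 / 7 = 7767/10780

7767/10780
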